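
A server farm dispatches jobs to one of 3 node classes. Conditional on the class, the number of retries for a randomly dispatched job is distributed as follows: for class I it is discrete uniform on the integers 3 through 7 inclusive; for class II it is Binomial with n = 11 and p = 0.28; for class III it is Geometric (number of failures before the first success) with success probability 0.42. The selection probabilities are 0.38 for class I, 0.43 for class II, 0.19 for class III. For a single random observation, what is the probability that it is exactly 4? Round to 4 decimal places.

0.1725

Conditional on each class, P(X = 4): I: 0.2; II: 0.203457; III: 0.0475293.
By total probability, P(X = 4) = 0.38·0.2 + 0.43·0.203457 + 0.19·0.0475293 = 0.172517.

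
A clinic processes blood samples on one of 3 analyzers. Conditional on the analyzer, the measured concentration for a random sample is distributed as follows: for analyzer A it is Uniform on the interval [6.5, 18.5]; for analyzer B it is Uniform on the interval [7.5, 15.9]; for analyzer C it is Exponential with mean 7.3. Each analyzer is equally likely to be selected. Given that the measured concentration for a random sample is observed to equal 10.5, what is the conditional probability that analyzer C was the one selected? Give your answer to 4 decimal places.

Likelihoods f(10.5 | ·): A: 0.0833333; B: 0.119048; C: 0.0325093.
Posterior ∝ prior × likelihood. Numerator for C: 0.333333·0.0325093 = 0.0108364.
Normalizing constant: 0.333333·0.0833333 + 0.333333·0.119048 + 0.333333·0.0325093 = 0.0782967.
P(C | observation) = 0.0108364 / 0.0782967 = 0.138402.

0.1384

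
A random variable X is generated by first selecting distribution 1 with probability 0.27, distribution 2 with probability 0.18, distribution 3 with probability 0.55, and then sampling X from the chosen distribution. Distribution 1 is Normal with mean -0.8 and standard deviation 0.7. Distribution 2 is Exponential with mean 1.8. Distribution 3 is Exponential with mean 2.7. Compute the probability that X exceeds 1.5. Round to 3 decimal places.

Conditional on each component, P(X > 1.5): 1: 0.000508621; 2: 0.434598; 3: 0.573753.
By total probability, P(X > 1.5) = 0.27·0.000508621 + 0.18·0.434598 + 0.55·0.573753 = 0.393929.

0.394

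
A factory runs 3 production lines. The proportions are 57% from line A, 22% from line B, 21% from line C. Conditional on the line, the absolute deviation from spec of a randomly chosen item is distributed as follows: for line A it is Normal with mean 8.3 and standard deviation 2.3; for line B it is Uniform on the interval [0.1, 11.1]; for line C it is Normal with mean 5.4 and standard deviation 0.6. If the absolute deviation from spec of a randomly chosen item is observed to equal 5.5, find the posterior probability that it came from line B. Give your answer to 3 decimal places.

Likelihoods f(5.5 | ·): A: 0.0826725; B: 0.0909091; C: 0.655733.
Posterior ∝ prior × likelihood. Numerator for B: 0.22·0.0909091 = 0.02.
Normalizing constant: 0.57·0.0826725 + 0.22·0.0909091 + 0.21·0.655733 = 0.204827.
P(B | observation) = 0.02 / 0.204827 = 0.0976433.

0.098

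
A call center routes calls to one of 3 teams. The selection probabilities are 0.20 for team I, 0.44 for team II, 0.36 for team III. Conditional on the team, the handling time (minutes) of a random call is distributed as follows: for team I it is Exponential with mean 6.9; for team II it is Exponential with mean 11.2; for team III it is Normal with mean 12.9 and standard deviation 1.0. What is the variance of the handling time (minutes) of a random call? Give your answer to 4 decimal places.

69.7525

Per component, I: μ=6.9, E[X²]=95.22; II: μ=11.2, E[X²]=250.88; III: μ=12.9, E[X²]=167.41.
E[X] = 0.2·6.9 + 0.44·11.2 + 0.36·12.9 = 10.952.
E[X²] = 0.2·95.22 + 0.44·250.88 + 0.36·167.41 = 189.699.
Var(X) = E[X²] − (E[X])² = 189.699 − 119.946 = 69.7525.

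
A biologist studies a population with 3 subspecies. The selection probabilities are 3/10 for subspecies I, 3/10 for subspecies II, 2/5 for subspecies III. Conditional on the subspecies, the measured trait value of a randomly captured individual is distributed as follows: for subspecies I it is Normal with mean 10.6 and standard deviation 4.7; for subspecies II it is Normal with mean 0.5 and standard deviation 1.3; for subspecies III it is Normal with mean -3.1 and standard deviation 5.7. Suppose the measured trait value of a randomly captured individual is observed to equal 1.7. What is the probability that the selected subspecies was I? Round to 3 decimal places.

0.050

Likelihoods f(1.7 | ·): I: 0.0141309; II: 0.20042; III: 0.0490961.
Posterior ∝ prior × likelihood. Numerator for I: 0.3·0.0141309 = 0.00423926.
Normalizing constant: 0.3·0.0141309 + 0.3·0.20042 + 0.4·0.0490961 = 0.0840038.
P(I | observation) = 0.00423926 / 0.0840038 = 0.0504651.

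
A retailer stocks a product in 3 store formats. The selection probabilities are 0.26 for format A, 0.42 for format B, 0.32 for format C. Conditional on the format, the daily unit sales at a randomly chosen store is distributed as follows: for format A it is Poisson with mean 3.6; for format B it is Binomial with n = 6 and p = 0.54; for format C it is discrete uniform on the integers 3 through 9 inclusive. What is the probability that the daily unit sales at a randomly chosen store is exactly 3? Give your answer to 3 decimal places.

0.230

Conditional on each format, P(X = 3): A: 0.212469; B: 0.306538; C: 0.142857.
By total probability, P(X = 3) = 0.26·0.212469 + 0.42·0.306538 + 0.32·0.142857 = 0.229702.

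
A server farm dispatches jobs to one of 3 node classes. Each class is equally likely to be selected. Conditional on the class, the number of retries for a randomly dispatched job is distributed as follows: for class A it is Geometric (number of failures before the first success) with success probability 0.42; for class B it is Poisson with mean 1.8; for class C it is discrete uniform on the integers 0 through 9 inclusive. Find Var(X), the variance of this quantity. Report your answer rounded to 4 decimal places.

Per component, A: μ=1.38095, E[X²]=5.19501; B: μ=1.8, E[X²]=5.04; C: μ=4.5, E[X²]=28.5.
E[X] = 0.333333·1.38095 + 0.333333·1.8 + 0.333333·4.5 = 2.56032.
E[X²] = 0.333333·5.19501 + 0.333333·5.04 + 0.333333·28.5 = 12.9117.
Var(X) = E[X²] − (E[X])² = 12.9117 − 6.55523 = 6.35644.

6.3564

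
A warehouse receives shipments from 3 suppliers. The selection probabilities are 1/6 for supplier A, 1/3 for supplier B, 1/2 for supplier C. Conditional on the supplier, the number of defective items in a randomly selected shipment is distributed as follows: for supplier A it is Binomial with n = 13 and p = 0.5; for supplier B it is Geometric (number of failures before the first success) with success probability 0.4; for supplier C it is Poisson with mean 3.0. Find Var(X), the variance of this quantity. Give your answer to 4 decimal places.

6.0764

Per component, A: μ=6.5, E[X²]=45.5; B: μ=1.5, E[X²]=6; C: μ=3, E[X²]=12.
E[X] = 0.166667·6.5 + 0.333333·1.5 + 0.5·3 = 3.08333.
E[X²] = 0.166667·45.5 + 0.333333·6 + 0.5·12 = 15.5833.
Var(X) = E[X²] − (E[X])² = 15.5833 − 9.50694 = 6.07639.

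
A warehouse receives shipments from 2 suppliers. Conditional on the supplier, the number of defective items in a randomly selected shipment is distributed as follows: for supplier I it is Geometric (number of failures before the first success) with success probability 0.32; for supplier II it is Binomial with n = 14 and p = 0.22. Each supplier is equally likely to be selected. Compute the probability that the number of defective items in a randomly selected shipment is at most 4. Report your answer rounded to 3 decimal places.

Conditional on each supplier, P(X ≤ 4): I: 0.854607; II: 0.823532.
By total probability, P(X ≤ 4) = 0.5·0.854607 + 0.5·0.823532 = 0.839069.

0.839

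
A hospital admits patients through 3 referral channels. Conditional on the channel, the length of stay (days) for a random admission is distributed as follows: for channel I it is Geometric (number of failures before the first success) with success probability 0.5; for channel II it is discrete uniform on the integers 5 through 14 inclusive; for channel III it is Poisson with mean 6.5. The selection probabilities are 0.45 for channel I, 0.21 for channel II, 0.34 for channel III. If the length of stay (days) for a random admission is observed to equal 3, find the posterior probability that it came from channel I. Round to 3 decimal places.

Likelihoods P(X=3 | ·): I: 0.0625; II: 0; III: 0.0688137.
Posterior ∝ prior × likelihood. Numerator for I: 0.45·0.0625 = 0.028125.
Normalizing constant: 0.45·0.0625 + 0.21·0 + 0.34·0.0688137 = 0.0515216.
P(I | observation) = 0.028125 / 0.0515216 = 0.545887.

0.546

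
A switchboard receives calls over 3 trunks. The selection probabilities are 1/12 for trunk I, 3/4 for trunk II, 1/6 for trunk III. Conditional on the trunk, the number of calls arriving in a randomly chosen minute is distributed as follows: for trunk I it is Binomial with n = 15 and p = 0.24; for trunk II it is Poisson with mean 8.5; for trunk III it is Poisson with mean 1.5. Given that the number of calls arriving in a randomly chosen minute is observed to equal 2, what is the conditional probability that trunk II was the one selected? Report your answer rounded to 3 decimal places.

0.090

Likelihoods P(X=2 | ·): I: 0.170682; II: 0.00735029; III: 0.251021.
Posterior ∝ prior × likelihood. Numerator for II: 0.75·0.00735029 = 0.00551272.
Normalizing constant: 0.0833333·0.170682 + 0.75·0.00735029 + 0.166667·0.251021 = 0.0615732.
P(II | observation) = 0.00551272 / 0.0615732 = 0.0895312.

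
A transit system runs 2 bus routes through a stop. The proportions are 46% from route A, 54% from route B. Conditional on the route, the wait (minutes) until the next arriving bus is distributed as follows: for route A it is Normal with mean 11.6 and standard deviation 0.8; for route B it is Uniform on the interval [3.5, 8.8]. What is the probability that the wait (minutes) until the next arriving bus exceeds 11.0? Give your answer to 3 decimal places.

Conditional on each route, P(X > 11.0): A: 0.773373; B: 0.
By total probability, P(X > 11.0) = 0.46·0.773373 + 0.54·0 = 0.355751.

0.356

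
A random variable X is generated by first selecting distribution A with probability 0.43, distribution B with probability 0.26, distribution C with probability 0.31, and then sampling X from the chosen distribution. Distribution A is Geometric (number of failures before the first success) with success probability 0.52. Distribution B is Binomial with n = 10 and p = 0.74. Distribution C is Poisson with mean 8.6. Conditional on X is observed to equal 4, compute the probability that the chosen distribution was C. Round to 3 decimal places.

Likelihoods P(X=4 | ·): A: 0.0276038; B: 0.019453; C: 0.0419614.
Posterior ∝ prior × likelihood. Numerator for C: 0.31·0.0419614 = 0.013008.
Normalizing constant: 0.43·0.0276038 + 0.26·0.019453 + 0.31·0.0419614 = 0.0299354.
P(C | observation) = 0.013008 / 0.0299354 = 0.434536.

0.435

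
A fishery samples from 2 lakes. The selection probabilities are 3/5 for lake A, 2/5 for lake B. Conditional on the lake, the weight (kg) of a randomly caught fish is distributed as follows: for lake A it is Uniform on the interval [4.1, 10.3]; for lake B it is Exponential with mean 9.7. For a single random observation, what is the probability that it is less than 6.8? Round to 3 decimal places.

Conditional on each lake, P(X < 6.8): A: 0.435484; B: 0.503926.
By total probability, P(X < 6.8) = 0.6·0.435484 + 0.4·0.503926 = 0.462861.

0.463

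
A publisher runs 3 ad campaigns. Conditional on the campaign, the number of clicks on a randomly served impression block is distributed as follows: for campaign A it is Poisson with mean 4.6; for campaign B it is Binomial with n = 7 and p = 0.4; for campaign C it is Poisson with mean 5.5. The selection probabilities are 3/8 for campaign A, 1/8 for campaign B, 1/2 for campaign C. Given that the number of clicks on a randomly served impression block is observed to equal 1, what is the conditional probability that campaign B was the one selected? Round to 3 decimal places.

0.364

Likelihoods P(X=1 | ·): A: 0.0462384; B: 0.130637; C: 0.0224772.
Posterior ∝ prior × likelihood. Numerator for B: 0.125·0.130637 = 0.0163296.
Normalizing constant: 0.375·0.0462384 + 0.125·0.130637 + 0.5·0.0224772 = 0.0449076.
P(B | observation) = 0.0163296 / 0.0449076 = 0.363626.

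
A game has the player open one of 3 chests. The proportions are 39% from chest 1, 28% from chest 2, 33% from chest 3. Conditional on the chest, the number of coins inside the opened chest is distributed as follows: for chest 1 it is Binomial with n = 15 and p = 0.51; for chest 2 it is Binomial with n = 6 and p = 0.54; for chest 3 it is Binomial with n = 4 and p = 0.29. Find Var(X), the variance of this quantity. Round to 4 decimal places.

10.0954

Per component, 1: μ=7.65, E[X²]=62.271; 2: μ=3.24, E[X²]=11.988; 3: μ=1.16, E[X²]=2.1692.
E[X] = 0.39·7.65 + 0.28·3.24 + 0.33·1.16 = 4.2735.
E[X²] = 0.39·62.271 + 0.28·11.988 + 0.33·2.1692 = 28.3582.
Var(X) = E[X²] − (E[X])² = 28.3582 − 18.2628 = 10.0954.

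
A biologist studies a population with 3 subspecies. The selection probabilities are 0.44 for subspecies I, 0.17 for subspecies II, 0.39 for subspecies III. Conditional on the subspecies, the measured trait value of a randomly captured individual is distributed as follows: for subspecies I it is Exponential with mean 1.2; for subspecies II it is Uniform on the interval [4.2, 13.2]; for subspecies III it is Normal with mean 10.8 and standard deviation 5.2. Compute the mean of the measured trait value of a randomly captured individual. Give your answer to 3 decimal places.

6.219

Component means — I: 1.2; II: 8.7; III: 10.8.
E[X] = 0.44·1.2 + 0.17·8.7 + 0.39·10.8 = 6.219.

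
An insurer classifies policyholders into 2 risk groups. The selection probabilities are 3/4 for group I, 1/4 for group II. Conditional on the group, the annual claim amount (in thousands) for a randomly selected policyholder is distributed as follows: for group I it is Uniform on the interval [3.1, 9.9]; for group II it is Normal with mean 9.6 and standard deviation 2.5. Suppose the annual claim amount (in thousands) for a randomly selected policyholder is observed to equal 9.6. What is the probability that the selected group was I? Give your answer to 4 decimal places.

0.7344

Likelihoods f(9.6 | ·): I: 0.147059; II: 0.159577.
Posterior ∝ prior × likelihood. Numerator for I: 0.75·0.147059 = 0.110294.
Normalizing constant: 0.75·0.147059 + 0.25·0.159577 = 0.150188.
P(I | observation) = 0.110294 / 0.150188 = 0.734372.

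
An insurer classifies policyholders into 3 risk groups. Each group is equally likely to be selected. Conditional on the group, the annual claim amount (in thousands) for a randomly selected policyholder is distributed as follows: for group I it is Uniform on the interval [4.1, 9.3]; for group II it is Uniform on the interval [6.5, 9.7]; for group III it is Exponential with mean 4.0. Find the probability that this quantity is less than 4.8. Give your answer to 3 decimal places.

0.278

Conditional on each group, P(X < 4.8): I: 0.134615; II: 0; III: 0.698806.
By total probability, P(X < 4.8) = 0.333333·0.134615 + 0.333333·0 + 0.333333·0.698806 = 0.277807.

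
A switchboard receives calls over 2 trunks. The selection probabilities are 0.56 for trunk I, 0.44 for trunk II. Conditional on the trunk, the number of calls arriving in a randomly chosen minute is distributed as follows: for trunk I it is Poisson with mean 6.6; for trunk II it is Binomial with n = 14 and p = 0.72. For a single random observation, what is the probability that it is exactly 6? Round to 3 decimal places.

0.094

Conditional on each trunk, P(X = 6): I: 0.156166; II: 0.0158057.
By total probability, P(X = 6) = 0.56·0.156166 + 0.44·0.0158057 = 0.0944077.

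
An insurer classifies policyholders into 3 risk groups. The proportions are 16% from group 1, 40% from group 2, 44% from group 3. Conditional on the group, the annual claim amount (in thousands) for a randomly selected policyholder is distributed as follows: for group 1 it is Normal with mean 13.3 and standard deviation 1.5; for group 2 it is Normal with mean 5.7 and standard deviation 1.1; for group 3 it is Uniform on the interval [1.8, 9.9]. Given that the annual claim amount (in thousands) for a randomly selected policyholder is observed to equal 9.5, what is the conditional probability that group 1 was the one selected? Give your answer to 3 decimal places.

0.030

Likelihoods f(9.5 | ·): 1: 0.0107452; 2: 0.000929196; 3: 0.123457.
Posterior ∝ prior × likelihood. Numerator for 1: 0.16·0.0107452 = 0.00171924.
Normalizing constant: 0.16·0.0107452 + 0.4·0.000929196 + 0.44·0.123457 = 0.0564119.
P(1 | observation) = 0.00171924 / 0.0564119 = 0.0304765.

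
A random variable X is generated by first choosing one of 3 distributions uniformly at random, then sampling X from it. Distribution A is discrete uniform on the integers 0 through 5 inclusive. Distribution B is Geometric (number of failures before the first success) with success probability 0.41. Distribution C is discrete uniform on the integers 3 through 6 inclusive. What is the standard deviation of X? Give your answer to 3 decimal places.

Per component, A: μ=2.5, E[X²]=9.16667; B: μ=1.43902, E[X²]=5.58061; C: μ=4.5, E[X²]=21.5.
E[X] = 0.333333·2.5 + 0.333333·1.43902 + 0.333333·4.5 = 2.81301.
E[X²] = 0.333333·9.16667 + 0.333333·5.58061 + 0.333333·21.5 = 12.0824.
Var(X) = E[X²] − (E[X])² = 12.0824 − 7.91301 = 4.16941.
SD(X) = √4.16941 = 2.04191.

2.042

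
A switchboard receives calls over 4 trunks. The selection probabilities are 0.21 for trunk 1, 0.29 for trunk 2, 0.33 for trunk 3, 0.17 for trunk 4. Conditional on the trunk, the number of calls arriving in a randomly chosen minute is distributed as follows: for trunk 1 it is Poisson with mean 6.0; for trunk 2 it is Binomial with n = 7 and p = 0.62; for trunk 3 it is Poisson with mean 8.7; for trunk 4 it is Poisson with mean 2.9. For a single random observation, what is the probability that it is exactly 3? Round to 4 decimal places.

0.1132

Conditional on each trunk, P(X = 3): 1: 0.0892351; 2: 0.173931; 3: 0.0182829; 4: 0.22366.
By total probability, P(X = 3) = 0.21·0.0892351 + 0.29·0.173931 + 0.33·0.0182829 + 0.17·0.22366 = 0.113235.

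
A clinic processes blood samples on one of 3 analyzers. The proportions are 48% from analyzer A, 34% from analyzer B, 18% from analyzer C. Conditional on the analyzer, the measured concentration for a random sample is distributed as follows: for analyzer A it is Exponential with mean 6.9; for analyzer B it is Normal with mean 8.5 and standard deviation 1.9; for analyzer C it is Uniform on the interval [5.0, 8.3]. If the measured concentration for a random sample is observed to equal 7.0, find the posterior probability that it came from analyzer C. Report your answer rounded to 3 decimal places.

0.413

Likelihoods f(7.0 | ·): A: 0.0525487; B: 0.15375; C: 0.30303.
Posterior ∝ prior × likelihood. Numerator for C: 0.18·0.30303 = 0.0545455.
Normalizing constant: 0.48·0.0525487 + 0.34·0.15375 + 0.18·0.30303 = 0.132044.
P(C | observation) = 0.0545455 / 0.132044 = 0.413086.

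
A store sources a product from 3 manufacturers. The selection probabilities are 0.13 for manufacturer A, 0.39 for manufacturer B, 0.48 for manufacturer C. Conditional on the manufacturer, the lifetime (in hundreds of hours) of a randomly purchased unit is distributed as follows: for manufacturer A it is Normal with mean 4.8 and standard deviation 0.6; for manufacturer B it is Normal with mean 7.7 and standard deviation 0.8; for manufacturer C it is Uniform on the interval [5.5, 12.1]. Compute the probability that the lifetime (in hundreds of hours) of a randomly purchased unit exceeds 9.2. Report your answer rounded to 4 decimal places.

0.2228

Conditional on each manufacturer, P(X > 9.2): A: 1.12244e-13; B: 0.0303964; C: 0.439394.
By total probability, P(X > 9.2) = 0.13·1.12244e-13 + 0.39·0.0303964 + 0.48·0.439394 = 0.222764.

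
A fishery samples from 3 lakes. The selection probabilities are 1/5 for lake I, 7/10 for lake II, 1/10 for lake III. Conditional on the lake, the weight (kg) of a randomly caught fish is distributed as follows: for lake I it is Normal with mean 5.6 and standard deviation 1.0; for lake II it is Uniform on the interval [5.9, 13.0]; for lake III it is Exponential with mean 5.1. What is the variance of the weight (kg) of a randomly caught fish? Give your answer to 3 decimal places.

Per component, I: μ=5.6, E[X²]=32.36; II: μ=9.45, E[X²]=93.5033; III: μ=5.1, E[X²]=52.02.
E[X] = 0.2·5.6 + 0.7·9.45 + 0.1·5.1 = 8.245.
E[X²] = 0.2·32.36 + 0.7·93.5033 + 0.1·52.02 = 77.1263.
Var(X) = E[X²] − (E[X])² = 77.1263 − 67.98 = 9.14631.

9.146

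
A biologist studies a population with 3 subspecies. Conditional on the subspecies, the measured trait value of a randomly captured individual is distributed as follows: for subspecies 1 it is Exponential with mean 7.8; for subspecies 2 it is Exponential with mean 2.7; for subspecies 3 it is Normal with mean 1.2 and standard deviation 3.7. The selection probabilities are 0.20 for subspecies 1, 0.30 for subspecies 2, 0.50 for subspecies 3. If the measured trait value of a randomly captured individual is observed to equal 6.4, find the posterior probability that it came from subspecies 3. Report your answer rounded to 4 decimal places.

Likelihoods f(6.4 | ·): 1: 0.0564366; 2: 0.0346097; 3: 0.0401612.
Posterior ∝ prior × likelihood. Numerator for 3: 0.5·0.0401612 = 0.0200806.
Normalizing constant: 0.2·0.0564366 + 0.3·0.0346097 + 0.5·0.0401612 = 0.0417508.
P(3 | observation) = 0.0200806 / 0.0417508 = 0.480963.

0.4810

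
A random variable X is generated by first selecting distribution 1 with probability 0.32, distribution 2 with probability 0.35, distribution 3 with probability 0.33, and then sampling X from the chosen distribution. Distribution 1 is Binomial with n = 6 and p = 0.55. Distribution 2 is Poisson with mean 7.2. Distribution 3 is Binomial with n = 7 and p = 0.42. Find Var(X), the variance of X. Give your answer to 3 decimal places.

Per component, 1: μ=3.3, E[X²]=12.375; 2: μ=7.2, E[X²]=59.04; 3: μ=2.94, E[X²]=10.3488.
E[X] = 0.32·3.3 + 0.35·7.2 + 0.33·2.94 = 4.5462.
E[X²] = 0.32·12.375 + 0.35·59.04 + 0.33·10.3488 = 28.0391.
Var(X) = E[X²] − (E[X])² = 28.0391 − 20.6679 = 7.37117.

7.371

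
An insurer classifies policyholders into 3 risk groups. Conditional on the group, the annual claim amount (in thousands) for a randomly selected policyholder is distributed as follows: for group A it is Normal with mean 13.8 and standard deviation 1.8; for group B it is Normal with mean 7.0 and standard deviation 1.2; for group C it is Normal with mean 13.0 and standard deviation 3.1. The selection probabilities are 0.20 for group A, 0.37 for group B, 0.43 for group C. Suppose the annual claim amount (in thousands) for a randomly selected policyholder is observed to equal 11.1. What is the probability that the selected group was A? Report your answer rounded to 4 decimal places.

0.2374

Likelihoods f(11.1 | ·): A: 0.0719542; B: 0.000970144; C: 0.106654.
Posterior ∝ prior × likelihood. Numerator for A: 0.2·0.0719542 = 0.0143908.
Normalizing constant: 0.2·0.0719542 + 0.37·0.000970144 + 0.43·0.106654 = 0.060611.
P(A | observation) = 0.0143908 / 0.060611 = 0.23743.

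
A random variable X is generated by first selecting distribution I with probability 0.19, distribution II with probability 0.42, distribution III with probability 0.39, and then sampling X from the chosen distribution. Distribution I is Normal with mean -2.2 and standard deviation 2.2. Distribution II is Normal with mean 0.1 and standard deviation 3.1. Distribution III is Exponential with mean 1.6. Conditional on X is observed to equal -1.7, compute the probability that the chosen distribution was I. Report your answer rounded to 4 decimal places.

Likelihoods f(-1.7 | ·): I: 0.176714; II: 0.108727; III: 0.
Posterior ∝ prior × likelihood. Numerator for I: 0.19·0.176714 = 0.0335757.
Normalizing constant: 0.19·0.176714 + 0.42·0.108727 + 0.39·0 = 0.079241.
P(I | observation) = 0.0335757 / 0.079241 = 0.423716.

0.4237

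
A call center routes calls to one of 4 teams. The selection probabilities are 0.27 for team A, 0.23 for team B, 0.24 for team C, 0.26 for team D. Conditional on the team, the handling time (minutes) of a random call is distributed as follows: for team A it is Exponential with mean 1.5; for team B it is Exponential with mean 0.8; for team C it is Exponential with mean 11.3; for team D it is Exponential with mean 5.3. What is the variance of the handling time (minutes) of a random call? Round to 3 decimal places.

Per component, A: μ=1.5, E[X²]=4.5; B: μ=0.8, E[X²]=1.28; C: μ=11.3, E[X²]=255.38; D: μ=5.3, E[X²]=56.18.
E[X] = 0.27·1.5 + 0.23·0.8 + 0.24·11.3 + 0.26·5.3 = 4.679.
E[X²] = 0.27·4.5 + 0.23·1.28 + 0.24·255.38 + 0.26·56.18 = 77.4074.
Var(X) = E[X²] − (E[X])² = 77.4074 − 21.893 = 55.5144.

55.514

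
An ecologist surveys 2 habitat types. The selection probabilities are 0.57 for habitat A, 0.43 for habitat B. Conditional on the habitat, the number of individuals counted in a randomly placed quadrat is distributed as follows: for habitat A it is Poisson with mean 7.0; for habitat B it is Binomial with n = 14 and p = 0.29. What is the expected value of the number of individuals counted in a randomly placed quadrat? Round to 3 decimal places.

5.736

Component means — A: 7; B: 4.06.
E[X] = 0.57·7 + 0.43·4.06 = 5.7358.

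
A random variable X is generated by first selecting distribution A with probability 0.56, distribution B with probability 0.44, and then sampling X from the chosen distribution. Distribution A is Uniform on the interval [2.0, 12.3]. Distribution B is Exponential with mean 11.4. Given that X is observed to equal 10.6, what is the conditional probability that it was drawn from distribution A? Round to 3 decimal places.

0.781

Likelihoods f(10.6 | ·): A: 0.0970874; B: 0.034616.
Posterior ∝ prior × likelihood. Numerator for A: 0.56·0.0970874 = 0.0543689.
Normalizing constant: 0.56·0.0970874 + 0.44·0.034616 = 0.0696.
P(A | observation) = 0.0543689 / 0.0696 = 0.781163.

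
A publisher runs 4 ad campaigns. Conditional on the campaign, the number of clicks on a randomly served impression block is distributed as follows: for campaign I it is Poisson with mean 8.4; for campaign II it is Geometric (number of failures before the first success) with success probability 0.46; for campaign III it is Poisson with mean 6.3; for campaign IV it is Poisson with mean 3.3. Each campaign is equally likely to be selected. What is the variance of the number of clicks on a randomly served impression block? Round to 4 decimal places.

Per component, I: μ=8.4, E[X²]=78.96; II: μ=1.17391, E[X²]=3.93006; III: μ=6.3, E[X²]=45.99; IV: μ=3.3, E[X²]=14.19.
E[X] = 0.25·8.4 + 0.25·1.17391 + 0.25·6.3 + 0.25·3.3 = 4.79348.
E[X²] = 0.25·78.96 + 0.25·3.93006 + 0.25·45.99 + 0.25·14.19 = 35.7675.
Var(X) = E[X²] − (E[X])² = 35.7675 − 22.9774 = 12.7901.

12.7901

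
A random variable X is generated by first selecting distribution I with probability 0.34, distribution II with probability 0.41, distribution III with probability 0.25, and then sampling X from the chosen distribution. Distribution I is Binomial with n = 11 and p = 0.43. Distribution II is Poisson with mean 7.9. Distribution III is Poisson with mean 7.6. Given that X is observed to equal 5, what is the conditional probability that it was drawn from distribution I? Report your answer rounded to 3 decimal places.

0.548

Likelihoods P(X=5 | ·): I: 0.232934; II: 0.0950666; III: 0.105742.
Posterior ∝ prior × likelihood. Numerator for I: 0.34·0.232934 = 0.0791977.
Normalizing constant: 0.34·0.232934 + 0.41·0.0950666 + 0.25·0.105742 = 0.144611.
P(I | observation) = 0.0791977 / 0.144611 = 0.547662.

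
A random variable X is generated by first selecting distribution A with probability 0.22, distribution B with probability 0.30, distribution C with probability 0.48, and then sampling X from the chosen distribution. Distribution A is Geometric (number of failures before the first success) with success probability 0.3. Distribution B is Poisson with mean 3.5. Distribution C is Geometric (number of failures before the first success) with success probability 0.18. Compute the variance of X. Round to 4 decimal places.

Per component, A: μ=2.33333, E[X²]=13.2222; B: μ=3.5, E[X²]=15.75; C: μ=4.55556, E[X²]=46.0617.
E[X] = 0.22·2.33333 + 0.3·3.5 + 0.48·4.55556 = 3.75.
E[X²] = 0.22·13.2222 + 0.3·15.75 + 0.48·46.0617 = 29.7435.
Var(X) = E[X²] − (E[X])² = 29.7435 − 14.0625 = 15.681.

15.6810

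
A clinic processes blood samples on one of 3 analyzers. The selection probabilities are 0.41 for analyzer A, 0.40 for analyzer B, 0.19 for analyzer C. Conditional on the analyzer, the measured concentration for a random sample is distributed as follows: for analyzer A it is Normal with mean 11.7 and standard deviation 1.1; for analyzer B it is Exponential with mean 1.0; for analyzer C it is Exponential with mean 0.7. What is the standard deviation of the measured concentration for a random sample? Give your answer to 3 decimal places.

Per component, A: μ=11.7, E[X²]=138.1; B: μ=1, E[X²]=2; C: μ=0.7, E[X²]=0.98.
E[X] = 0.41·11.7 + 0.4·1 + 0.19·0.7 = 5.33.
E[X²] = 0.41·138.1 + 0.4·2 + 0.19·0.98 = 57.6072.
Var(X) = E[X²] − (E[X])² = 57.6072 − 28.4089 = 29.1983.
SD(X) = √29.1983 = 5.40355.

5.404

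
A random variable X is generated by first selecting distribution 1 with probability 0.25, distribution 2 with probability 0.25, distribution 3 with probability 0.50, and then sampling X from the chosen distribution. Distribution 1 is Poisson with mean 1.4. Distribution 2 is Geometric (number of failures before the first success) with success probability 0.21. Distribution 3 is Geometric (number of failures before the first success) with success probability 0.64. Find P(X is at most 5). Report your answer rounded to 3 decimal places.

0.937

Conditional on each component, P(X ≤ 5): 1: 0.996799; 2: 0.756913; 3: 0.997823.
By total probability, P(X ≤ 5) = 0.25·0.996799 + 0.25·0.756913 + 0.5·0.997823 = 0.937339.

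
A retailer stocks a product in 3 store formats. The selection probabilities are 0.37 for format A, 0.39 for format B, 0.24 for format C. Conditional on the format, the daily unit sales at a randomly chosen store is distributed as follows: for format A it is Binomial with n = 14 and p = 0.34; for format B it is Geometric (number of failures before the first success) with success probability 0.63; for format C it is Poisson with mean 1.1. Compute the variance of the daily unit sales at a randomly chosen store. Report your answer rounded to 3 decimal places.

5.517

Per component, A: μ=4.76, E[X²]=25.7992; B: μ=0.587302, E[X²]=1.27715; C: μ=1.1, E[X²]=2.31.
E[X] = 0.37·4.76 + 0.39·0.587302 + 0.24·1.1 = 2.25425.
E[X²] = 0.37·25.7992 + 0.39·1.27715 + 0.24·2.31 = 10.5982.
Var(X) = E[X²] − (E[X])² = 10.5982 − 5.08163 = 5.51656.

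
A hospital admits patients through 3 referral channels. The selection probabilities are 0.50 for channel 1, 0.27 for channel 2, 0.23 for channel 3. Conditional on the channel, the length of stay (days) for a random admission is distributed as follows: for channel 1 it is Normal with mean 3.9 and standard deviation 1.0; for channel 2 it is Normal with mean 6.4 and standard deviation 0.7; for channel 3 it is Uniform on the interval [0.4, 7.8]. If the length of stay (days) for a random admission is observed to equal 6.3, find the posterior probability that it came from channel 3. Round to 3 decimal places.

0.160

Likelihoods f(6.3 | ·): 1: 0.0223945; 2: 0.564132; 3: 0.135135.
Posterior ∝ prior × likelihood. Numerator for 3: 0.23·0.135135 = 0.0310811.
Normalizing constant: 0.5·0.0223945 + 0.27·0.564132 + 0.23·0.135135 = 0.194594.
P(3 | observation) = 0.0310811 / 0.194594 = 0.159723.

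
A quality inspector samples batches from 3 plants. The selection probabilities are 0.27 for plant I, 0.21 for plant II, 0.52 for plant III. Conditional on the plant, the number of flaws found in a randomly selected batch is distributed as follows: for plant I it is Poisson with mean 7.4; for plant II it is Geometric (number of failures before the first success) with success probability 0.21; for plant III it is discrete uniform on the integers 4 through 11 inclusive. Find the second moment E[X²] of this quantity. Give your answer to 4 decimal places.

55.4970

For each component E[X²] = Var + (mean)², giving I: 62.16; II: 32.0658; III: 61.5.
Overall E[X²] = 0.27·62.16 + 0.21·32.0658 + 0.52·61.5 = 55.497.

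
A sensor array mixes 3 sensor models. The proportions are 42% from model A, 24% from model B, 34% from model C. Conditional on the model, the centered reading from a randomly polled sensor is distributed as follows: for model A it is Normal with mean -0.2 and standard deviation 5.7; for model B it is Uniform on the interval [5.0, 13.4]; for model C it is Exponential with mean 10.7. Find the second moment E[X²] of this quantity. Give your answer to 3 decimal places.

For each component E[X²] = Var + (mean)², giving A: 32.53; B: 90.52; C: 228.98.
Overall E[X²] = 0.42·32.53 + 0.24·90.52 + 0.34·228.98 = 113.241.

113.241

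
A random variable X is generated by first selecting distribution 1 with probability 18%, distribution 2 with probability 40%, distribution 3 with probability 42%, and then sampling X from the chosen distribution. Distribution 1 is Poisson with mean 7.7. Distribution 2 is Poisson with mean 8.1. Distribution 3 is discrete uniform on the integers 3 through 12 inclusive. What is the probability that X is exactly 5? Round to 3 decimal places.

0.096

Conditional on each component, P(X = 5): 1: 0.102142; 2: 0.088198; 3: 0.1.
By total probability, P(X = 5) = 0.18·0.102142 + 0.4·0.088198 + 0.42·0.1 = 0.0956648.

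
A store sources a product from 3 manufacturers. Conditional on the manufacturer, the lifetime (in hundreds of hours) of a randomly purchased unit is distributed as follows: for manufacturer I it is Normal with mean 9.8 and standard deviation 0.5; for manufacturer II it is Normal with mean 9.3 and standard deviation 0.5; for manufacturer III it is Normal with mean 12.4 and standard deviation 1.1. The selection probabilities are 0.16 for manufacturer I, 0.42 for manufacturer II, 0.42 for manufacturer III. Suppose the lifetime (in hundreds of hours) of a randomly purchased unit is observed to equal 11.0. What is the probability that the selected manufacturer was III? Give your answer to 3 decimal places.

0.892

Likelihoods f(11.0 | ·): I: 0.0447891; II: 0.00246444; III: 0.161352.
Posterior ∝ prior × likelihood. Numerator for III: 0.42·0.161352 = 0.0677679.
Normalizing constant: 0.16·0.0447891 + 0.42·0.00246444 + 0.42·0.161352 = 0.0759692.
P(III | observation) = 0.0677679 / 0.0759692 = 0.892044.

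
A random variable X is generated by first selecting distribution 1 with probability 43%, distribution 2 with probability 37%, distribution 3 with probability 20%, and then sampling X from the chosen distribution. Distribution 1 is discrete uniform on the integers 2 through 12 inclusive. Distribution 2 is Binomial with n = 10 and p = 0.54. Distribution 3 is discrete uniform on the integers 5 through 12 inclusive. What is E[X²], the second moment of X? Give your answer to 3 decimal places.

52.578

For each component E[X²] = Var + (mean)², giving 1: 59; 2: 31.644; 3: 77.5.
Overall E[X²] = 0.43·59 + 0.37·31.644 + 0.2·77.5 = 52.5783.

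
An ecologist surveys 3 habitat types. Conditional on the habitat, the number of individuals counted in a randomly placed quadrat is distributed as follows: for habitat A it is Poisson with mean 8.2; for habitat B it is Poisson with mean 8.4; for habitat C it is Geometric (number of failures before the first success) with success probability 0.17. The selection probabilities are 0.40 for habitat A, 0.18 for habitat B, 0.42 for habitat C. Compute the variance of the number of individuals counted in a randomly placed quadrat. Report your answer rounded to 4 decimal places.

19.6418

Per component, A: μ=8.2, E[X²]=75.44; B: μ=8.4, E[X²]=78.96; C: μ=4.88235, E[X²]=52.5571.
E[X] = 0.4·8.2 + 0.18·8.4 + 0.42·4.88235 = 6.84259.
E[X²] = 0.4·75.44 + 0.18·78.96 + 0.42·52.5571 = 66.4628.
Var(X) = E[X²] − (E[X])² = 66.4628 − 46.821 = 19.6418.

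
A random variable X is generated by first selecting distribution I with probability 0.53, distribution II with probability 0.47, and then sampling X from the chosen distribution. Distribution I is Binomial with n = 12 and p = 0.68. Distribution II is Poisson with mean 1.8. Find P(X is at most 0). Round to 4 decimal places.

0.0777

Conditional on each component, P(X ≤ 0): I: 1.15292e-06; II: 0.165299.
By total probability, P(X ≤ 0) = 0.53·1.15292e-06 + 0.47·0.165299 = 0.0776911.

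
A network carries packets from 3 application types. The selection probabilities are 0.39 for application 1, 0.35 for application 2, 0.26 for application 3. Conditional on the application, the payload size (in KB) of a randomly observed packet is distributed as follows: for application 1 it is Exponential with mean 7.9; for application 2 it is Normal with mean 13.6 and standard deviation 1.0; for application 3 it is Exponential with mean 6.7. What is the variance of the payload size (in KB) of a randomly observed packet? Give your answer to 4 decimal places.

45.2747

Per component, 1: μ=7.9, E[X²]=124.82; 2: μ=13.6, E[X²]=185.96; 3: μ=6.7, E[X²]=89.78.
E[X] = 0.39·7.9 + 0.35·13.6 + 0.26·6.7 = 9.583.
E[X²] = 0.39·124.82 + 0.35·185.96 + 0.26·89.78 = 137.109.
Var(X) = E[X²] − (E[X])² = 137.109 − 91.8339 = 45.2747.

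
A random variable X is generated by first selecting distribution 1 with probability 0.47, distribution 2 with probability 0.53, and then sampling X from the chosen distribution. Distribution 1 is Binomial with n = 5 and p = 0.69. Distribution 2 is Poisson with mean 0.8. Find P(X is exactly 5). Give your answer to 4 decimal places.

Conditional on each component, P(X = 5): 1: 0.156403; 2: 0.00122697.
By total probability, P(X = 5) = 0.47·0.156403 + 0.53·0.00122697 = 0.0741598.

0.0742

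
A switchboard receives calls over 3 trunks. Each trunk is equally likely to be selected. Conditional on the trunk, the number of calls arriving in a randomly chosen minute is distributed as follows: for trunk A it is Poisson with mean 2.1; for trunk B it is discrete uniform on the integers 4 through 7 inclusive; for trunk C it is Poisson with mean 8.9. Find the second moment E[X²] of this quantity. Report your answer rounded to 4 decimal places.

42.0400

For each component E[X²] = Var + (mean)², giving A: 6.51; B: 31.5; C: 88.11.
Overall E[X²] = 0.333333·6.51 + 0.333333·31.5 + 0.333333·88.11 = 42.04.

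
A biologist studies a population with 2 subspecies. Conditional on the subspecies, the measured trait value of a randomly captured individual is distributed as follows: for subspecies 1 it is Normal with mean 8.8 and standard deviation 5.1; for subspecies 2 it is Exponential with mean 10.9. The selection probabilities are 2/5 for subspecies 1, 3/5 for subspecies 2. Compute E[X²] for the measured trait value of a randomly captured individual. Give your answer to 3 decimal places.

For each component E[X²] = Var + (mean)², giving 1: 103.45; 2: 237.62.
Overall E[X²] = 0.4·103.45 + 0.6·237.62 = 183.952.

183.952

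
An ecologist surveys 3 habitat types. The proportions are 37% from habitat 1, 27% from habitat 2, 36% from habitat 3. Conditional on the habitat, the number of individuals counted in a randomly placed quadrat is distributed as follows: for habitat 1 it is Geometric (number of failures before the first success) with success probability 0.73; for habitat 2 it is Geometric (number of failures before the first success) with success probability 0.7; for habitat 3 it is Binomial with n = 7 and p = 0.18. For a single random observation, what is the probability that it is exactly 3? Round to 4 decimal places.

0.0436

Conditional on each habitat, P(X = 3): 1: 0.0143686; 2: 0.0189; 3: 0.0922871.
By total probability, P(X = 3) = 0.37·0.0143686 + 0.27·0.0189 + 0.36·0.0922871 = 0.0436427.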